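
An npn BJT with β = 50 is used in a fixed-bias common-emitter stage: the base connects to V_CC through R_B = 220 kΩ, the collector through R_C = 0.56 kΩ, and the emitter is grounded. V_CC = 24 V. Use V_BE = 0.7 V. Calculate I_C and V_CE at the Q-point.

Base loop: V_CC = I_B·R_B + V_BE, so I_B = (24 − 0.7)/220 kΩ = 0.106 mA.
In the active region I_C = β·I_B = 50 × 0.106 = 5.3 mA.
Collector loop: V_CE = V_CC − I_C·R_C = 24 − 5.3×0.56 = 21 V.
Since V_CE = 21 V > V_CE(sat) ≈ 0.2 V, the transistor is in the active region as assumed.

I_C ≈ 5.3 mA, V_CE ≈ 21 V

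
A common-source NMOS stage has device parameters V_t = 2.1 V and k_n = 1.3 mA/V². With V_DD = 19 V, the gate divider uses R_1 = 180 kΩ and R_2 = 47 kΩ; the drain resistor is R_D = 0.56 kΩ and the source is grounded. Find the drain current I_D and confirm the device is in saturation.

V_G = V_DD·R_2/(R_1+R_2) = 19×47/227 = 3.93 V. With the source grounded, V_GS = V_G = 3.93 V.
Assume saturation: I_D = (k_n/2)(V_GS − V_t)² = (1.3/2)×(3.93 − 2.1)² = 0.65×1.83² = 2.19 mA.
V_DS = V_DD − I_D·R_D = 19 − 2.19×0.56 = 17.8 V.
Saturation requires V_DS ≥ V_GS − V_t = 1.83 V; 17.8 ≥ 1.83 ✓.

I_D ≈ 2.2 mA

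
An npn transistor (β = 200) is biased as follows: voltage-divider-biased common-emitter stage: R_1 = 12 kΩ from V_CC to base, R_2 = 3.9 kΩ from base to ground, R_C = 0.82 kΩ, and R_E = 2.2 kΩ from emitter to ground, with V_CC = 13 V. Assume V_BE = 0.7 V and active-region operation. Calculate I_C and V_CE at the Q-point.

I_C ≈ 1.1 mA, V_CE ≈ 9.6 V

Thevenize the base divider: V_Th = V_CC·R_2/(R_1+R_2) = 13×3.9/15.9 = 3.19 V, R_Th = R_1‖R_2 = 2.94 kΩ.
Base-emitter loop: V_Th = I_B·R_Th + V_BE + (β+1)I_B·R_E, so I_B = (3.19 − 0.7) / (2.94 + 201×2.2) = 0.00559 mA.
I_C = β·I_B = 200×0.00559 = 1.12 mA, and I_E = (β+1)I_B = 1.12 mA.
V_CE = V_CC − I_C·R_C − I_E·R_E = 13 − 1.12×0.82 − 1.12×2.2 = 9.61 V.
V_CE = 9.61 V > 0.2 V confirms active-region operation.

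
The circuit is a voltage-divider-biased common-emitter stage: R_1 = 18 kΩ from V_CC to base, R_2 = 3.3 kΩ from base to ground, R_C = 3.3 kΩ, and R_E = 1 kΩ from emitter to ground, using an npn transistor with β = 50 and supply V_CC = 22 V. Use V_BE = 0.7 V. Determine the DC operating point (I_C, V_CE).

Thevenize the base divider: V_Th = V_CC·R_2/(R_1+R_2) = 22×3.3/21.3 = 3.41 V, R_Th = R_1‖R_2 = 2.79 kΩ.
Base-emitter loop: V_Th = I_B·R_Th + V_BE + (β+1)I_B·R_E, so I_B = (3.41 − 0.7) / (2.79 + 51×1) = 0.0504 mA.
I_C = β·I_B = 50×0.0504 = 2.52 mA, and I_E = (β+1)I_B = 2.57 mA.
V_CE = V_CC − I_C·R_C − I_E·R_E = 22 − 2.52×3.3 − 2.57×1 = 11.1 V.
V_CE = 11.1 V > 0.2 V confirms active-region operation.

I_C ≈ 2.5 mA, V_CE ≈ 11 V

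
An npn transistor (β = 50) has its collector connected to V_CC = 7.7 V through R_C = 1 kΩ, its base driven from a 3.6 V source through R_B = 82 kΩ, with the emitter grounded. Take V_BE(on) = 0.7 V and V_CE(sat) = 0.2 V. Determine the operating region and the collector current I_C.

Assume active. Base-emitter loop: I_B = (V_BB − V_BE)/R_B = (3.6 − 0.7)/82 = 0.0354 mA.
I_C = β·I_B = 50×0.0354 = 1.77 mA.
V_CE = V_CC − I_C·R_C = 7.7 − 1.77×1 = 5.93 V > V_CE(sat), so the active-region assumption holds.

active; I_C ≈ 1.8 mA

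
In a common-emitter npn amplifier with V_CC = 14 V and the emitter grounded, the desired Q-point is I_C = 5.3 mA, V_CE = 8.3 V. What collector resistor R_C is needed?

Collector loop: V_CC = I_C·R_C + V_CE.
R_C = (V_CC − V_CE)/I_C = (14 − 8.3)/5.3 = 1.08 kΩ.

R_C ≈ 1.1 kΩ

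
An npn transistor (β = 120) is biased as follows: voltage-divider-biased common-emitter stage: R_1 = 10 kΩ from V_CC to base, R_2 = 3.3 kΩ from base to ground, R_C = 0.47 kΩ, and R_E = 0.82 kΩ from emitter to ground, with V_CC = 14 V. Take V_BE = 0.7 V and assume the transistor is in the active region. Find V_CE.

V_CE ≈ 9.8 V

Thevenize the base divider: V_Th = V_CC·R_2/(R_1+R_2) = 14×3.3/13.3 = 3.47 V, R_Th = R_1‖R_2 = 2.48 kΩ.
Base-emitter loop: V_Th = I_B·R_Th + V_BE + (β+1)I_B·R_E, so I_B = (3.47 − 0.7) / (2.48 + 121×0.82) = 0.0273 mA.
I_C = β·I_B = 120×0.0273 = 3.27 mA, and I_E = (β+1)I_B = 3.3 mA.
V_CE = V_CC − I_C·R_C − I_E·R_E = 14 − 3.27×0.47 − 3.3×0.82 = 9.76 V.
V_CE = 9.76 V > 0.2 V confirms active-region operation.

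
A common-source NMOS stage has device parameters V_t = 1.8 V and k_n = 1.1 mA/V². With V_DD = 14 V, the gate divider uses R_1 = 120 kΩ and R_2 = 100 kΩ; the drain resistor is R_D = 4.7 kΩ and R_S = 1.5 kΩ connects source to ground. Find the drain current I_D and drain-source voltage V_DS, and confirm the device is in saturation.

V_G = V_DD·R_2/(R_1+R_2) = 14×100/220 = 6.36 V.
Assume saturation: I_D = (k_n/2)(V_GS − V_t)² with V_GS = V_G − I_D·R_S = 6.36 − 1.5·I_D.
Substituting gives 1.24·I_D² − 8.53·I_D + 11.5 = 0, with roots I_D = 1.83 or 5.07 mA.
The root I_D = 5.07 mA gives V_GS = -1.23 V ≤ V_t, so take I_D = 1.83 mA.
Then V_GS = 3.62 V and V_DS = V_DD − I_D(R_D+R_S) = 14 − 1.83×6.2 = 2.67 V.
Saturation requires V_DS ≥ V_GS − V_t = 1.82 V; 2.67 ≥ 1.82 ✓.

I_D ≈ 1.8 mA, V_DS ≈ 2.7 V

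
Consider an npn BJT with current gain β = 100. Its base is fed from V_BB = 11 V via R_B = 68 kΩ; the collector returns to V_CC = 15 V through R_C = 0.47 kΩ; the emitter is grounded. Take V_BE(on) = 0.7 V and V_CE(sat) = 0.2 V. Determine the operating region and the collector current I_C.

Assume active. Base-emitter loop: I_B = (V_BB − V_BE)/R_B = (11 − 0.7)/68 = 0.151 mA.
I_C = β·I_B = 100×0.151 = 15.1 mA.
V_CE = V_CC − I_C·R_C = 15 − 15.1×0.47 = 7.88 V > V_CE(sat), so the active-region assumption holds.

active; I_C ≈ 15 mA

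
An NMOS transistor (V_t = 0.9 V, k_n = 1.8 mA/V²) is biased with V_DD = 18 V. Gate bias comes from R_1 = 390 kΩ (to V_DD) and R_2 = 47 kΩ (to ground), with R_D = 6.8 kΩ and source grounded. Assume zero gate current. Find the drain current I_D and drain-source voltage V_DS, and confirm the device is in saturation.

I_D ≈ 0.97 mA, V_DS ≈ 11 V

V_G = V_DD·R_2/(R_1+R_2) = 18×47/437 = 1.94 V. With the source grounded, V_GS = V_G = 1.94 V.
Assume saturation: I_D = (k_n/2)(V_GS − V_t)² = (1.8/2)×(1.94 − 0.9)² = 0.9×1.04² = 0.966 mA.
V_DS = V_DD − I_D·R_D = 18 − 0.966×6.8 = 11.4 V.
Saturation requires V_DS ≥ V_GS − V_t = 1.04 V; 11.4 ≥ 1.04 ✓.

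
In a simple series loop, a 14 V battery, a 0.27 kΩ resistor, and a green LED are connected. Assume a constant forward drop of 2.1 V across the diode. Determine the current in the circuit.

I ≈ 44 mA

KVL around the loop: 14 = V_D + I·R = 2.1 + I × 0.27 kΩ.
So I = (14 − 2.1) / 0.27 kΩ = 11.9 / 0.27 = 44.1 mA.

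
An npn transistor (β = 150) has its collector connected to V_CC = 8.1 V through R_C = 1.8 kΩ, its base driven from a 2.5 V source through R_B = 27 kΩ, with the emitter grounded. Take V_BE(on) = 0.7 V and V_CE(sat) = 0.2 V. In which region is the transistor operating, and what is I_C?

saturation; I_C ≈ 4.4 mA

Assume active: I_B = (2.5 − 0.7)/27 = 0.0667 mA, giving I_C = β·I_B = 10 mA.
But then V_CE = 8.1 − 10×1.8 = -9.9 V < V_CE(sat) = 0.2 V — impossible in the active region.
So the transistor is saturated. With V_CE = 0.2 V, I_C = (V_CC − 0.2)/R_C = 7.9/1.8 = 4.39 mA.
Check: β·I_B = 10 mA > I_C = 4.39 mA, confirming saturation.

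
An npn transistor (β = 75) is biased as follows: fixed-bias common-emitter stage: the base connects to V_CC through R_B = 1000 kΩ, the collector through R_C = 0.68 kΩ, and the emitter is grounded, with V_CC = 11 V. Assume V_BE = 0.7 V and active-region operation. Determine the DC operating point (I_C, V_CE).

I_C ≈ 0.77 mA, V_CE ≈ 10 V

Base loop: V_CC = I_B·R_B + V_BE, so I_B = (11 − 0.7)/1000 kΩ = 0.0103 mA.
In the active region I_C = β·I_B = 75 × 0.0103 = 0.772 mA.
Collector loop: V_CE = V_CC − I_C·R_C = 11 − 0.772×0.68 = 10.5 V.
Since V_CE = 10.5 V > V_CE(sat) ≈ 0.2 V, the transistor is in the active region as assumed.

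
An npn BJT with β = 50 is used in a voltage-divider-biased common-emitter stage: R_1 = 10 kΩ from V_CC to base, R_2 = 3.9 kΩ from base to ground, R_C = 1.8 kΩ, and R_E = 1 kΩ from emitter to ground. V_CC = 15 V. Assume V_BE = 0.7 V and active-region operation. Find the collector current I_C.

I_C ≈ 3.3 mA

Thevenize the base divider: V_Th = V_CC·R_2/(R_1+R_2) = 15×3.9/13.9 = 4.21 V, R_Th = R_1‖R_2 = 2.81 kΩ.
Base-emitter loop: V_Th = I_B·R_Th + V_BE + (β+1)I_B·R_E, so I_B = (4.21 − 0.7) / (2.81 + 51×1) = 0.0652 mA.
I_C = β·I_B = 50×0.0652 = 3.26 mA, and I_E = (β+1)I_B = 3.33 mA.
V_CE = V_CC − I_C·R_C − I_E·R_E = 15 − 3.26×1.8 − 3.33×1 = 5.81 V.
V_CE = 5.81 V > 0.2 V confirms active-region operation.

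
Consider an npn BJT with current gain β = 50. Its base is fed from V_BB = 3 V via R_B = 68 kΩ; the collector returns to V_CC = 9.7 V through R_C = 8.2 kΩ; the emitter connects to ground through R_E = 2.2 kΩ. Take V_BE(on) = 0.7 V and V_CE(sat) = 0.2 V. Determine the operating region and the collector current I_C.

Assume active. Base-emitter loop: I_B = (V_BB − V_BE)/(R_B + (β+1)R_E) = (3 − 0.7)/(68 + 51×2.2) = 0.0128 mA.
I_C = β·I_B = 50×0.0128 = 0.638 mA.
V_CE = V_CC − I_C·R_C − I_E·R_E = 9.7 − 0.638×8.2 − 0.651×2.2 = 3.03 V > V_CE(sat), so the active-region assumption holds.

active; I_C ≈ 0.64 mA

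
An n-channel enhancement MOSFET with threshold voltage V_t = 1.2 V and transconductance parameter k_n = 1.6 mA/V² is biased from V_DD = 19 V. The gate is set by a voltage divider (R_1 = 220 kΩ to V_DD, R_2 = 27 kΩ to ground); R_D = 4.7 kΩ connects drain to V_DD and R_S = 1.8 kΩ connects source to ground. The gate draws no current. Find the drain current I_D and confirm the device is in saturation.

V_G = V_DD·R_2/(R_1+R_2) = 19×27/247 = 2.08 V.
Assume saturation: I_D = (k_n/2)(V_GS − V_t)² with V_GS = V_G − I_D·R_S = 2.08 − 1.8·I_D.
Substituting gives 2.59·I_D² − 3.53·I_D + 0.615 = 0, with roots I_D = 0.206 or 1.15 mA.
The root I_D = 1.15 mA gives V_GS = -0.00135 V ≤ V_t, so take I_D = 0.206 mA.
Then V_GS = 1.71 V and V_DS = V_DD − I_D(R_D+R_S) = 19 − 0.206×6.5 = 17.7 V.
Saturation requires V_DS ≥ V_GS − V_t = 0.507 V; 17.7 ≥ 0.507 ✓.

I_D ≈ 0.21 mA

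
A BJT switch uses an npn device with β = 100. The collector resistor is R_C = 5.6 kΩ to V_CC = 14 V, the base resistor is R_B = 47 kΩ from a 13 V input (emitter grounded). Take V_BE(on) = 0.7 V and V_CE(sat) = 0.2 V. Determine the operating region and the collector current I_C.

Assume active: I_B = (13 − 0.7)/47 = 0.262 mA, giving I_C = β·I_B = 26.2 mA.
But then V_CE = 14 − 26.2×5.6 = -133 V < V_CE(sat) = 0.2 V — impossible in the active region.
So the transistor is saturated. With V_CE = 0.2 V, I_C = (V_CC − 0.2)/R_C = 13.8/5.6 = 2.46 mA.
Check: β·I_B = 26.2 mA > I_C = 2.46 mA, confirming saturation.

saturation; I_C ≈ 2.5 mA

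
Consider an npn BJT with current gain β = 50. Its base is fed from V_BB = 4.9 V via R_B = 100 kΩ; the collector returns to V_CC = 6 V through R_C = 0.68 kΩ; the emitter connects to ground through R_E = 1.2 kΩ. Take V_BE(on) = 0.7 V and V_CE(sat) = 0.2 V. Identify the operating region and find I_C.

Assume active. Base-emitter loop: I_B = (V_BB − V_BE)/(R_B + (β+1)R_E) = (4.9 − 0.7)/(100 + 51×1.2) = 0.0261 mA.
I_C = β·I_B = 50×0.0261 = 1.3 mA.
V_CE = V_CC − I_C·R_C − I_E·R_E = 6 − 1.3×0.68 − 1.33×1.2 = 3.52 V > V_CE(sat), so the active-region assumption holds.

active; I_C ≈ 1.3 mA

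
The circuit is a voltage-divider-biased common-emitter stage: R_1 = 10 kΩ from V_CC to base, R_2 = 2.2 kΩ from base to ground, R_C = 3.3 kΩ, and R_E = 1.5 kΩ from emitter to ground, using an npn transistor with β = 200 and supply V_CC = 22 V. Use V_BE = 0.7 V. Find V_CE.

V_CE ≈ 12 V

Thevenize the base divider: V_Th = V_CC·R_2/(R_1+R_2) = 22×2.2/12.2 = 3.97 V, R_Th = R_1‖R_2 = 1.8 kΩ.
Base-emitter loop: V_Th = I_B·R_Th + V_BE + (β+1)I_B·R_E, so I_B = (3.97 − 0.7) / (1.8 + 201×1.5) = 0.0108 mA.
I_C = β·I_B = 200×0.0108 = 2.15 mA, and I_E = (β+1)I_B = 2.17 mA.
V_CE = V_CC − I_C·R_C − I_E·R_E = 22 − 2.15×3.3 − 2.17×1.5 = 11.6 V.
V_CE = 11.6 V > 0.2 V confirms active-region operation.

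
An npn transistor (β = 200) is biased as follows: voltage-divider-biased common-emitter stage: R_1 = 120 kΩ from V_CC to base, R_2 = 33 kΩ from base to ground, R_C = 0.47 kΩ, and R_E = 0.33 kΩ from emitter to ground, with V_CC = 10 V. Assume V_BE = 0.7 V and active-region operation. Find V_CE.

Thevenize the base divider: V_Th = V_CC·R_2/(R_1+R_2) = 10×33/153 = 2.16 V, R_Th = R_1‖R_2 = 25.9 kΩ.
Base-emitter loop: V_Th = I_B·R_Th + V_BE + (β+1)I_B·R_E, so I_B = (2.16 − 0.7) / (25.9 + 201×0.33) = 0.0158 mA.
I_C = β·I_B = 200×0.0158 = 3.16 mA, and I_E = (β+1)I_B = 3.18 mA.
V_CE = V_CC − I_C·R_C − I_E·R_E = 10 − 3.16×0.47 − 3.18×0.33 = 7.47 V.
V_CE = 7.47 V > 0.2 V confirms active-region operation.

V_CE ≈ 7.5 V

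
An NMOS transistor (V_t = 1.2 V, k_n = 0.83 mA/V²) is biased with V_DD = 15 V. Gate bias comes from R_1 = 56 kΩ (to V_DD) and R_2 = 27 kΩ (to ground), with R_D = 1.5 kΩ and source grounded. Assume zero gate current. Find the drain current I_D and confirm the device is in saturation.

V_G = V_DD·R_2/(R_1+R_2) = 15×27/83 = 4.88 V. With the source grounded, V_GS = V_G = 4.88 V.
Assume saturation: I_D = (k_n/2)(V_GS − V_t)² = (0.83/2)×(4.88 − 1.2)² = 0.415×3.68² = 5.62 mA.
V_DS = V_DD − I_D·R_D = 15 − 5.62×1.5 = 6.57 V.
Saturation requires V_DS ≥ V_GS − V_t = 3.68 V; 6.57 ≥ 3.68 ✓.

I_D ≈ 5.6 mA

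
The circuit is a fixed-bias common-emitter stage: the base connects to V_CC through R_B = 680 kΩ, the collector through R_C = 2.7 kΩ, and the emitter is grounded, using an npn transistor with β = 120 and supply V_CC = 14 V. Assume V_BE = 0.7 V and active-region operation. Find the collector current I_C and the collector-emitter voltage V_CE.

Base loop: V_CC = I_B·R_B + V_BE, so I_B = (14 − 0.7)/680 kΩ = 0.0196 mA.
In the active region I_C = β·I_B = 120 × 0.0196 = 2.35 mA.
Collector loop: V_CE = V_CC − I_C·R_C = 14 − 2.35×2.7 = 7.66 V.
Since V_CE = 7.66 V > V_CE(sat) ≈ 0.2 V, the transistor is in the active region as assumed.

I_C ≈ 2.3 mA, V_CE ≈ 7.7 V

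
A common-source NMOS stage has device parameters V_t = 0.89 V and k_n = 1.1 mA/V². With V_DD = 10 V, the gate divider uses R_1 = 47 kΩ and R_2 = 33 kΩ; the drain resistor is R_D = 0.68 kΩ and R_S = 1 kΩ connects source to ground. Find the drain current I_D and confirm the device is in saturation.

V_G = V_DD·R_2/(R_1+R_2) = 10×33/80 = 4.12 V.
Assume saturation: I_D = (k_n/2)(V_GS − V_t)² with V_GS = V_G − I_D·R_S = 4.12 − 1·I_D.
Substituting gives 0.55·I_D² − 4.56·I_D + 5.76 = 0, with roots I_D = 1.55 or 6.73 mA.
The root I_D = 6.73 mA gives V_GS = -2.61 V ≤ V_t, so take I_D = 1.55 mA.
Then V_GS = 2.57 V and V_DS = V_DD − I_D(R_D+R_S) = 10 − 1.55×1.68 = 7.39 V.
Saturation requires V_DS ≥ V_GS − V_t = 1.68 V; 7.39 ≥ 1.68 ✓.

I_D ≈ 1.6 mA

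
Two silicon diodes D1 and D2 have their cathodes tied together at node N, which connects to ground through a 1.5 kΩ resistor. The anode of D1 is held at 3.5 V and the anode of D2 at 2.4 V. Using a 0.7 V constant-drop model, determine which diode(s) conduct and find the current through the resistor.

Only D1 conducts; I_R ≈ 1.9 mA

Assume both conduct. Then node N would need to be at both 3.5−0.7 = 2.8 V and 2.4−0.7 = 1.7 V, which is impossible.
Assume only D1 conducts: V_N = 3.5 − 0.7 = 2.8 V, so I_R = 2.8/1.5 = 1.87 mA.
Check D2: its anode-to-cathode voltage is 2.4 − 2.8 = -0.4 V < 0.7 V, so it is off. The assumption is consistent.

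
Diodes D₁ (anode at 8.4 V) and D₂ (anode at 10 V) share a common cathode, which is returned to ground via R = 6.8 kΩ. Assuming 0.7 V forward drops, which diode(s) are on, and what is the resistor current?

Only D₂ conducts; I_R ≈ 1.4 mA

Assume both conduct. Then node N would need to be at both 8.4−0.7 = 7.7 V and 10−0.7 = 9.3 V, which is impossible.
Assume only D₂ conducts: V_N = 10 − 0.7 = 9.3 V, so I_R = 9.3/6.8 = 1.37 mA.
Check D₁: its anode-to-cathode voltage is 8.4 − 9.3 = -0.9 V < 0.7 V, so it is off. The assumption is consistent.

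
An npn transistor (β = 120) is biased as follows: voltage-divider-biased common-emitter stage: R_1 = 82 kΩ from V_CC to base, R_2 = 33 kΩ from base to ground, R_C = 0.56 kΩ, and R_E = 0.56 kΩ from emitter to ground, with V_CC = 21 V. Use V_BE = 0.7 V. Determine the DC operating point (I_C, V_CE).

Thevenize the base divider: V_Th = V_CC·R_2/(R_1+R_2) = 21×33/115 = 6.03 V, R_Th = R_1‖R_2 = 23.5 kΩ.
Base-emitter loop: V_Th = I_B·R_Th + V_BE + (β+1)I_B·R_E, so I_B = (6.03 − 0.7) / (23.5 + 121×0.56) = 0.0583 mA.
I_C = β·I_B = 120×0.0583 = 7 mA, and I_E = (β+1)I_B = 7.06 mA.
V_CE = V_CC − I_C·R_C − I_E·R_E = 21 − 7×0.56 − 7.06×0.56 = 13.1 V.
V_CE = 13.1 V > 0.2 V confirms active-region operation.

I_C ≈ 7 mA, V_CE ≈ 13 V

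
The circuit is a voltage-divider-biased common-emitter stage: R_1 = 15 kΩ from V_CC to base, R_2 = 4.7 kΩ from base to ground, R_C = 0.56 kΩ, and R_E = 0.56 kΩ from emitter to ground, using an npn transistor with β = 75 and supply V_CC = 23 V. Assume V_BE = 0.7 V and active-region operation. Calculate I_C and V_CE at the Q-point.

Thevenize the base divider: V_Th = V_CC·R_2/(R_1+R_2) = 23×4.7/19.7 = 5.49 V, R_Th = R_1‖R_2 = 3.58 kΩ.
Base-emitter loop: V_Th = I_B·R_Th + V_BE + (β+1)I_B·R_E, so I_B = (5.49 − 0.7) / (3.58 + 76×0.56) = 0.104 mA.
I_C = β·I_B = 75×0.104 = 7.78 mA, and I_E = (β+1)I_B = 7.89 mA.
V_CE = V_CC − I_C·R_C − I_E·R_E = 23 − 7.78×0.56 − 7.89×0.56 = 14.2 V.
V_CE = 14.2 V > 0.2 V confirms active-region operation.

I_C ≈ 7.8 mA, V_CE ≈ 14 V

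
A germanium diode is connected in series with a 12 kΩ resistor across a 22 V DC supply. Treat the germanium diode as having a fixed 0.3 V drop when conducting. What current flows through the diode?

KVL around the loop: 22 = V_D + I·R = 0.3 + I × 12 kΩ.
So I = (22 − 0.3) / 12 kΩ = 21.7 / 12 = 1.81 mA.

I ≈ 1.8 mA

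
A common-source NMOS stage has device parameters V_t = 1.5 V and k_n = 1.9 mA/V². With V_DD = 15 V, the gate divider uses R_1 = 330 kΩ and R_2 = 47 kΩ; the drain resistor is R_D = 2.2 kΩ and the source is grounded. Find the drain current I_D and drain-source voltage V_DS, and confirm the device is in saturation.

V_G = V_DD·R_2/(R_1+R_2) = 15×47/377 = 1.87 V. With the source grounded, V_GS = V_G = 1.87 V.
Assume saturation: I_D = (k_n/2)(V_GS − V_t)² = (1.9/2)×(1.87 − 1.5)² = 0.95×0.37² = 0.13 mA.
V_DS = V_DD − I_D·R_D = 15 − 0.13×2.2 = 14.7 V.
Saturation requires V_DS ≥ V_GS − V_t = 0.37 V; 14.7 ≥ 0.37 ✓.

I_D ≈ 0.13 mA, V_DS ≈ 15 V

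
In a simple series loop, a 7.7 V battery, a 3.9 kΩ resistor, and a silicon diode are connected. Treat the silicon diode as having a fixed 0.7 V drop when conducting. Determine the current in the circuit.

I ≈ 1.8 mA

KVL around the loop: 7.7 = V_D + I·R = 0.7 + I × 3.9 kΩ.
So I = (7.7 − 0.7) / 3.9 kΩ = 7 / 3.9 = 1.79 mA.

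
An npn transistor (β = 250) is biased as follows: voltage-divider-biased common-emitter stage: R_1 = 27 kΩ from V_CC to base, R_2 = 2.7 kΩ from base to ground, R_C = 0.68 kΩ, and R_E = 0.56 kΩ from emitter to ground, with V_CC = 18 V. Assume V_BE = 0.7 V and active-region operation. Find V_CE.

V_CE ≈ 16 V

Thevenize the base divider: V_Th = V_CC·R_2/(R_1+R_2) = 18×2.7/29.7 = 1.64 V, R_Th = R_1‖R_2 = 2.45 kΩ.
Base-emitter loop: V_Th = I_B·R_Th + V_BE + (β+1)I_B·R_E, so I_B = (1.64 − 0.7) / (2.45 + 251×0.56) = 0.00655 mA.
I_C = β·I_B = 250×0.00655 = 1.64 mA, and I_E = (β+1)I_B = 1.64 mA.
V_CE = V_CC − I_C·R_C − I_E·R_E = 18 − 1.64×0.68 − 1.64×0.56 = 16 V.
V_CE = 16 V > 0.2 V confirms active-region operation.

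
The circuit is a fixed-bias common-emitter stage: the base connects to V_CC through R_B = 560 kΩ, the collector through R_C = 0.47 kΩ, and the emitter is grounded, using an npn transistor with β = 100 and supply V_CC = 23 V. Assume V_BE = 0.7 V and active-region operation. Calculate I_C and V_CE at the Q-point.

Base loop: V_CC = I_B·R_B + V_BE, so I_B = (23 − 0.7)/560 kΩ = 0.0398 mA.
In the active region I_C = β·I_B = 100 × 0.0398 = 3.98 mA.
Collector loop: V_CE = V_CC − I_C·R_C = 23 − 3.98×0.47 = 21.1 V.
Since V_CE = 21.1 V > V_CE(sat) ≈ 0.2 V, the transistor is in the active region as assumed.

I_C ≈ 4 mA, V_CE ≈ 21 V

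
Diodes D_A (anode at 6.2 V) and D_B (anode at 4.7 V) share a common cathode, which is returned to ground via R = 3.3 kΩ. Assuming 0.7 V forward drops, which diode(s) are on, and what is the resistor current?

Assume both conduct. Then node N would need to be at both 6.2−0.7 = 5.5 V and 4.7−0.7 = 4 V, which is impossible.
Assume only D_A conducts: V_N = 6.2 − 0.7 = 5.5 V, so I_R = 5.5/3.3 = 1.67 mA.
Check D_B: its anode-to-cathode voltage is 4.7 − 5.5 = -0.8 V < 0.7 V, so it is off. The assumption is consistent.

Only D_A conducts; I_R ≈ 1.7 mA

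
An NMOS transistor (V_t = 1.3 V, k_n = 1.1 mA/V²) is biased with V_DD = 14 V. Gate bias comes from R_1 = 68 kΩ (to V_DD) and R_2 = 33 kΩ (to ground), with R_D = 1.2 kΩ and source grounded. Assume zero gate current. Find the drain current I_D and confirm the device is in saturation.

I_D ≈ 5.9 mA

V_G = V_DD·R_2/(R_1+R_2) = 14×33/101 = 4.57 V. With the source grounded, V_GS = V_G = 4.57 V.
Assume saturation: I_D = (k_n/2)(V_GS − V_t)² = (1.1/2)×(4.57 − 1.3)² = 0.55×3.27² = 5.9 mA.
V_DS = V_DD − I_D·R_D = 14 − 5.9×1.2 = 6.92 V.
Saturation requires V_DS ≥ V_GS − V_t = 3.27 V; 6.92 ≥ 3.27 ✓.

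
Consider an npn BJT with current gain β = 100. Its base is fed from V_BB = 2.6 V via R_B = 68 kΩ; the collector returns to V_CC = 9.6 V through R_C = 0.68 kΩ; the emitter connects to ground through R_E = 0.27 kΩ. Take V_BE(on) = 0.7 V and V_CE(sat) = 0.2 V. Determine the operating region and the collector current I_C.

active; I_C ≈ 2 mA

Assume active. Base-emitter loop: I_B = (V_BB − V_BE)/(R_B + (β+1)R_E) = (2.6 − 0.7)/(68 + 101×0.27) = 0.0199 mA.
I_C = β·I_B = 100×0.0199 = 1.99 mA.
V_CE = V_CC − I_C·R_C − I_E·R_E = 9.6 − 1.99×0.68 − 2.01×0.27 = 7.7 V > V_CE(sat), so the active-region assumption holds.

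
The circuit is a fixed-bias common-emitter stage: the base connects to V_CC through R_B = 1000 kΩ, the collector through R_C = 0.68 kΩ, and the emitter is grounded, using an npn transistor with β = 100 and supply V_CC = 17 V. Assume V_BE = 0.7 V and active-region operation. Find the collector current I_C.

I_C ≈ 1.6 mA

Base loop: V_CC = I_B·R_B + V_BE, so I_B = (17 − 0.7)/1000 kΩ = 0.0163 mA.
In the active region I_C = β·I_B = 100 × 0.0163 = 1.63 mA.
Collector loop: V_CE = V_CC − I_C·R_C = 17 − 1.63×0.68 = 15.9 V.
Since V_CE = 15.9 V > V_CE(sat) ≈ 0.2 V, the transistor is in the active region as assumed.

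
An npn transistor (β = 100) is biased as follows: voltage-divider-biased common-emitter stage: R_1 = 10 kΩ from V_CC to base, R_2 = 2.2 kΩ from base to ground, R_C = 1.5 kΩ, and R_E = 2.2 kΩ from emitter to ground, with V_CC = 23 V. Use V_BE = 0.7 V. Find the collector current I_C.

Thevenize the base divider: V_Th = V_CC·R_2/(R_1+R_2) = 23×2.2/12.2 = 4.15 V, R_Th = R_1‖R_2 = 1.8 kΩ.
Base-emitter loop: V_Th = I_B·R_Th + V_BE + (β+1)I_B·R_E, so I_B = (4.15 − 0.7) / (1.8 + 101×2.2) = 0.0154 mA.
I_C = β·I_B = 100×0.0154 = 1.54 mA, and I_E = (β+1)I_B = 1.55 mA.
V_CE = V_CC − I_C·R_C − I_E·R_E = 23 − 1.54×1.5 − 1.55×2.2 = 17.3 V.
V_CE = 17.3 V > 0.2 V confirms active-region operation.

I_C ≈ 1.5 mA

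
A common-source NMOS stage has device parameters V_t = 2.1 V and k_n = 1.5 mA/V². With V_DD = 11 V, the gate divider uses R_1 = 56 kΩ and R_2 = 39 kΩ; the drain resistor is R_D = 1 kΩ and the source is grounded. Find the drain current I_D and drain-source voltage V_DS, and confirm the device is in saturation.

I_D ≈ 4.4 mA, V_DS ≈ 6.6 V

V_G = V_DD·R_2/(R_1+R_2) = 11×39/95 = 4.52 V. With the source grounded, V_GS = V_G = 4.52 V.
Assume saturation: I_D = (k_n/2)(V_GS − V_t)² = (1.5/2)×(4.52 − 2.1)² = 0.75×2.42² = 4.38 mA.
V_DS = V_DD − I_D·R_D = 11 − 4.38×1 = 6.62 V.
Saturation requires V_DS ≥ V_GS − V_t = 2.42 V; 6.62 ≥ 2.42 ✓.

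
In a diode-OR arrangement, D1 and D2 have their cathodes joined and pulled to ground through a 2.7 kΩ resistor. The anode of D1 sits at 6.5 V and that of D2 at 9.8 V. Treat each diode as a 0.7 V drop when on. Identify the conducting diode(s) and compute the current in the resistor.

Only D2 conducts; I_R ≈ 3.4 mA

Assume both conduct. Then node N would need to be at both 6.5−0.7 = 5.8 V and 9.8−0.7 = 9.1 V, which is impossible.
Assume only D2 conducts: V_N = 9.8 − 0.7 = 9.1 V, so I_R = 9.1/2.7 = 3.37 mA.
Check D1: its anode-to-cathode voltage is 6.5 − 9.1 = -2.6 V < 0.7 V, so it is off. The assumption is consistent.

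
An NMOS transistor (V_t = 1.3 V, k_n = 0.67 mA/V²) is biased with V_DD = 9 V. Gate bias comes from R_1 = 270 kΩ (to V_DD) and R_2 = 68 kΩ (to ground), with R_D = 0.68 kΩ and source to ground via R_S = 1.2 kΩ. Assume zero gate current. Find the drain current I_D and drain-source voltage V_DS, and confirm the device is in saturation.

I_D ≈ 0.063 mA, V_DS ≈ 8.9 V

V_G = V_DD·R_2/(R_1+R_2) = 9×68/338 = 1.81 V.
Assume saturation: I_D = (k_n/2)(V_GS − V_t)² with V_GS = V_G − I_D·R_S = 1.81 − 1.2·I_D.
Substituting gives 0.482·I_D² − 1.41·I_D + 0.0874 = 0, with roots I_D = 0.0633 or 2.86 mA.
The root I_D = 2.86 mA gives V_GS = -1.62 V ≤ V_t, so take I_D = 0.0633 mA.
Then V_GS = 1.73 V and V_DS = V_DD − I_D(R_D+R_S) = 9 − 0.0633×1.88 = 8.88 V.
Saturation requires V_DS ≥ V_GS − V_t = 0.435 V; 8.88 ≥ 0.435 ✓.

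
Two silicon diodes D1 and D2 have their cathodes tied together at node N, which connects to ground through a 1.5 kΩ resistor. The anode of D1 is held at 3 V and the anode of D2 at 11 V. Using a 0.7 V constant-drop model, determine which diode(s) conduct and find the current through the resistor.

Assume both conduct. Then node N would need to be at both 3−0.7 = 2.3 V and 11−0.7 = 10.3 V, which is impossible.
Assume only D2 conducts: V_N = 11 − 0.7 = 10.3 V, so I_R = 10.3/1.5 = 6.87 mA.
Check D1: its anode-to-cathode voltage is 3 − 10.3 = -7.3 V < 0.7 V, so it is off. The assumption is consistent.

Only D2 conducts; I_R ≈ 6.9 mA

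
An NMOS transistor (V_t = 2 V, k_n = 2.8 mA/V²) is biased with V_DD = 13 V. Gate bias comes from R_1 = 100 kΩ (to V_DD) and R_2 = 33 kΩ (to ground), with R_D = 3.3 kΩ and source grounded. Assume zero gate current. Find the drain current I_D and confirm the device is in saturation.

V_G = V_DD·R_2/(R_1+R_2) = 13×33/133 = 3.23 V. With the source grounded, V_GS = V_G = 3.23 V.
Assume saturation: I_D = (k_n/2)(V_GS − V_t)² = (2.8/2)×(3.23 − 2)² = 1.4×1.23² = 2.1 mA.
V_DS = V_DD − I_D·R_D = 13 − 2.1×3.3 = 6.06 V.
Saturation requires V_DS ≥ V_GS − V_t = 1.23 V; 6.06 ≥ 1.23 ✓.

I_D ≈ 2.1 mA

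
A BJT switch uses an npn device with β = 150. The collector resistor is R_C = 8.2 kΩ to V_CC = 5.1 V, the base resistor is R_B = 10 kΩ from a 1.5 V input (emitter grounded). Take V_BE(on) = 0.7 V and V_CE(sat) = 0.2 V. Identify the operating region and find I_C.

Assume active: I_B = (1.5 − 0.7)/10 = 0.08 mA, giving I_C = β·I_B = 12 mA.
But then V_CE = 5.1 − 12×8.2 = -93.3 V < V_CE(sat) = 0.2 V — impossible in the active region.
So the transistor is saturated. With V_CE = 0.2 V, I_C = (V_CC − 0.2)/R_C = 4.9/8.2 = 0.598 mA.
Check: β·I_B = 12 mA > I_C = 0.598 mA, confirming saturation.

saturation; I_C ≈ 0.6 mA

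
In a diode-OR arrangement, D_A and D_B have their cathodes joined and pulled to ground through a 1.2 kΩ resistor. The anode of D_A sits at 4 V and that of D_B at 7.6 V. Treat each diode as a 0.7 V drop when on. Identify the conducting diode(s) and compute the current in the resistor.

Only D_B conducts; I_R ≈ 5.8 mA

Assume both conduct. Then node N would need to be at both 4−0.7 = 3.3 V and 7.6−0.7 = 6.9 V, which is impossible.
Assume only D_B conducts: V_N = 7.6 − 0.7 = 6.9 V, so I_R = 6.9/1.2 = 5.75 mA.
Check D_A: its anode-to-cathode voltage is 4 − 6.9 = -2.9 V < 0.7 V, so it is off. The assumption is consistent.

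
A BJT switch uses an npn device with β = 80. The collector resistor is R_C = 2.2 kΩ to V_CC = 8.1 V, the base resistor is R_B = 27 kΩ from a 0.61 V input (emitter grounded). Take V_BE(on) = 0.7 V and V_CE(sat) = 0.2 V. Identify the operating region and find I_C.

cutoff; I_C ≈ 0

V_BB = 0.61 V ≤ V_BE(on) = 0.7 V, so the base-emitter junction is not forward biased.
The transistor is in cutoff: I_B = I_C = 0.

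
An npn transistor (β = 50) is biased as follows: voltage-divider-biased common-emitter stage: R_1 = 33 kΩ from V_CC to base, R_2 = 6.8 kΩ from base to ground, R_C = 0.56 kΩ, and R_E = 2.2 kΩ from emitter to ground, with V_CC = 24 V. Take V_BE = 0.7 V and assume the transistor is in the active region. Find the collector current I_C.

I_C ≈ 1.4 mA

Thevenize the base divider: V_Th = V_CC·R_2/(R_1+R_2) = 24×6.8/39.8 = 4.1 V, R_Th = R_1‖R_2 = 5.64 kΩ.
Base-emitter loop: V_Th = I_B·R_Th + V_BE + (β+1)I_B·R_E, so I_B = (4.1 − 0.7) / (5.64 + 51×2.2) = 0.0289 mA.
I_C = β·I_B = 50×0.0289 = 1.44 mA, and I_E = (β+1)I_B = 1.47 mA.
V_CE = V_CC − I_C·R_C − I_E·R_E = 24 − 1.44×0.56 − 1.47×2.2 = 20 V.
V_CE = 20 V > 0.2 V confirms active-region operation.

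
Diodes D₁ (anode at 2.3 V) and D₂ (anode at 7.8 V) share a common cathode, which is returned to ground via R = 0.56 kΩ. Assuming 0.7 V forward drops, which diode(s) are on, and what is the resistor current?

Assume both conduct. Then node N would need to be at both 2.3−0.7 = 1.6 V and 7.8−0.7 = 7.1 V, which is impossible.
Assume only D₂ conducts: V_N = 7.8 − 0.7 = 7.1 V, so I_R = 7.1/0.56 = 12.7 mA.
Check D₁: its anode-to-cathode voltage is 2.3 − 7.1 = -4.8 V < 0.7 V, so it is off. The assumption is consistent.

Only D₂ conducts; I_R ≈ 13 mA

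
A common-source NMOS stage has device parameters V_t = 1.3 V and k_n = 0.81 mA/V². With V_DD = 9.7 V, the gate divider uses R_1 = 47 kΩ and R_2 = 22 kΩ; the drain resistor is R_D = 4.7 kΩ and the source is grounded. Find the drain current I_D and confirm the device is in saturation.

I_D ≈ 1.3 mA

V_G = V_DD·R_2/(R_1+R_2) = 9.7×22/69 = 3.09 V. With the source grounded, V_GS = V_G = 3.09 V.
Assume saturation: I_D = (k_n/2)(V_GS − V_t)² = (0.81/2)×(3.09 − 1.3)² = 0.405×1.79² = 1.3 mA.
V_DS = V_DD − I_D·R_D = 9.7 − 1.3×4.7 = 3.58 V.
Saturation requires V_DS ≥ V_GS − V_t = 1.79 V; 3.58 ≥ 1.79 ✓.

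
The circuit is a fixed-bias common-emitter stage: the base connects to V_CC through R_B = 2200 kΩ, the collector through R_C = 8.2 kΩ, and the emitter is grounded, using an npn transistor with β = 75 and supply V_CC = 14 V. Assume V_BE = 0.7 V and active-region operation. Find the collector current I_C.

I_C ≈ 0.45 mA

Base loop: V_CC = I_B·R_B + V_BE, so I_B = (14 − 0.7)/2200 kΩ = 0.00605 mA.
In the active region I_C = β·I_B = 75 × 0.00605 = 0.453 mA.
Collector loop: V_CE = V_CC − I_C·R_C = 14 − 0.453×8.2 = 10.3 V.
Since V_CE = 10.3 V > V_CE(sat) ≈ 0.2 V, the transistor is in the active region as assumed.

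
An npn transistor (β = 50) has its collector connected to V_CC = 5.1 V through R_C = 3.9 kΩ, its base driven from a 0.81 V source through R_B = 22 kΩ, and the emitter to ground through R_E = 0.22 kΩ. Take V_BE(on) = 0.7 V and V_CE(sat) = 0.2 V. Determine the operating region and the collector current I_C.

Assume active. Base-emitter loop: I_B = (V_BB − V_BE)/(R_B + (β+1)R_E) = (0.81 − 0.7)/(22 + 51×0.22) = 0.00331 mA.
I_C = β·I_B = 50×0.00331 = 0.166 mA.
V_CE = V_CC − I_C·R_C − I_E·R_E = 5.1 − 0.166×3.9 − 0.169×0.22 = 4.42 V > V_CE(sat), so the active-region assumption holds.

active; I_C ≈ 0.17 mA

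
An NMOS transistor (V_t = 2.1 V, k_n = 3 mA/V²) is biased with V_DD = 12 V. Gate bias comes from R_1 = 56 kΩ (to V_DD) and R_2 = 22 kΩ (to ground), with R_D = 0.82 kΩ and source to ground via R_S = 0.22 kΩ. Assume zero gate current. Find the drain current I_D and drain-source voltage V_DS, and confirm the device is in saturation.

I_D ≈ 1.4 mA, V_DS ≈ 11 V

V_G = V_DD·R_2/(R_1+R_2) = 12×22/78 = 3.38 V.
Assume saturation: I_D = (k_n/2)(V_GS − V_t)² with V_GS = V_G − I_D·R_S = 3.38 − 0.22·I_D.
Substituting gives 0.0726·I_D² − 1.85·I_D + 2.48 = 0, with roots I_D = 1.42 or 24 mA.
The root I_D = 24 mA gives V_GS = -1.9 V ≤ V_t, so take I_D = 1.42 mA.
Then V_GS = 3.07 V and V_DS = V_DD − I_D(R_D+R_S) = 12 − 1.42×1.04 = 10.5 V.
Saturation requires V_DS ≥ V_GS − V_t = 0.973 V; 10.5 ≥ 0.973 ✓.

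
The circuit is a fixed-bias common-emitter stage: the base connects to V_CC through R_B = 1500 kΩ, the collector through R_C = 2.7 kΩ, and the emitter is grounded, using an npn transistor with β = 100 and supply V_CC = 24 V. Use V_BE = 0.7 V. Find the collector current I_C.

I_C ≈ 1.6 mA

Base loop: V_CC = I_B·R_B + V_BE, so I_B = (24 − 0.7)/1500 kΩ = 0.0155 mA.
In the active region I_C = β·I_B = 100 × 0.0155 = 1.55 mA.
Collector loop: V_CE = V_CC − I_C·R_C = 24 − 1.55×2.7 = 19.8 V.
Since V_CE = 19.8 V > V_CE(sat) ≈ 0.2 V, the transistor is in the active region as assumed.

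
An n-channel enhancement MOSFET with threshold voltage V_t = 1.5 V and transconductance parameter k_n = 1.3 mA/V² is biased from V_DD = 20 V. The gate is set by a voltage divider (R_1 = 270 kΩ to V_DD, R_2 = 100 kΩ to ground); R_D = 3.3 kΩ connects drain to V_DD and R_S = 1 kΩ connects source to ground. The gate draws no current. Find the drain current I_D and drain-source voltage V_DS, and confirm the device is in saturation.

V_G = V_DD·R_2/(R_1+R_2) = 20×100/370 = 5.41 V.
Assume saturation: I_D = (k_n/2)(V_GS − V_t)² with V_GS = V_G − I_D·R_S = 5.41 − 1·I_D.
Substituting gives 0.65·I_D² − 6.08·I_D + 9.91 = 0, with roots I_D = 2.11 or 7.24 mA.
The root I_D = 7.24 mA gives V_GS = -1.84 V ≤ V_t, so take I_D = 2.11 mA.
Then V_GS = 3.3 V and V_DS = V_DD − I_D(R_D+R_S) = 20 − 2.11×4.3 = 10.9 V.
Saturation requires V_DS ≥ V_GS − V_t = 1.8 V; 10.9 ≥ 1.8 ✓.

I_D ≈ 2.1 mA, V_DS ≈ 11 V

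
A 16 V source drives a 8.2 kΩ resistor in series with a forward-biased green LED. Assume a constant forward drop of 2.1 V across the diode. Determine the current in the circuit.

KVL around the loop: 16 = V_D + I·R = 2.1 + I × 8.2 kΩ.
So I = (16 − 2.1) / 8.2 kΩ = 13.9 / 8.2 = 1.7 mA.

I ≈ 1.7 mA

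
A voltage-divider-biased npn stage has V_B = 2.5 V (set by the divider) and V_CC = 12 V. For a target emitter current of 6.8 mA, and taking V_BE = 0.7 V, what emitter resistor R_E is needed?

V_E = V_B − V_BE = 2.5 − 0.7 = 1.8 V.
R_E = V_E / I_E = 1.8 / 6.8 = 0.265 kΩ.

R_E ≈ 0.26 kΩ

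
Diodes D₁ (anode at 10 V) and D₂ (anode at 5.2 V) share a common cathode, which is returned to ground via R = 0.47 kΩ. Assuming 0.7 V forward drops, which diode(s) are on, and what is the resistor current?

Assume both conduct. Then node N would need to be at both 10−0.7 = 9.3 V and 5.2−0.7 = 4.5 V, which is impossible.
Assume only D₁ conducts: V_N = 10 − 0.7 = 9.3 V, so I_R = 9.3/0.47 = 19.8 mA.
Check D₂: its anode-to-cathode voltage is 5.2 − 9.3 = -4.1 V < 0.7 V, so it is off. The assumption is consistent.

Only D₁ conducts; I_R ≈ 20 mA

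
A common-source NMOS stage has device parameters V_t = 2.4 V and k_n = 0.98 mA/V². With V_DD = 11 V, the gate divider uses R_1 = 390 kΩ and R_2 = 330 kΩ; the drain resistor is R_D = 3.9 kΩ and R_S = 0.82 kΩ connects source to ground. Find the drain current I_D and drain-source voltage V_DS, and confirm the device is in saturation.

I_D ≈ 1.3 mA, V_DS ≈ 5 V

V_G = V_DD·R_2/(R_1+R_2) = 11×330/720 = 5.04 V.
Assume saturation: I_D = (k_n/2)(V_GS − V_t)² with V_GS = V_G − I_D·R_S = 5.04 − 0.82·I_D.
Substituting gives 0.329·I_D² − 3.12·I_D + 3.42 = 0, with roots I_D = 1.26 or 8.21 mA.
The root I_D = 8.21 mA gives V_GS = -1.69 V ≤ V_t, so take I_D = 1.26 mA.
Then V_GS = 4.01 V and V_DS = V_DD − I_D(R_D+R_S) = 11 − 1.26×4.72 = 5.04 V.
Saturation requires V_DS ≥ V_GS − V_t = 1.61 V; 5.04 ≥ 1.61 ✓.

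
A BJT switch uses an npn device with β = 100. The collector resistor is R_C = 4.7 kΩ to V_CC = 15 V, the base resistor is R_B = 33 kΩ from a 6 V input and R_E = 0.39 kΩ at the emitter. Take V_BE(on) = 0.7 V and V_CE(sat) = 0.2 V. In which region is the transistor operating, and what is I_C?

saturation; I_C ≈ 2.9 mA

Assume active: I_B = (6 − 0.7)/(33 + 101×0.39) = 0.0732 mA, I_C = β·I_B = 7.32 mA.
Then V_CE = 15 − 7.32×4.7 − 7.39×0.39 = -22.3 V < 0.2 V — the active assumption fails.
Re-solve with V_CE = 0.2 V. KCL at the emitter: V_E/R_E = (V_BB−0.7−V_E)/R_B + (V_CC−0.2−V_E)/R_C, giving V_E = 1.18 V.
I_C = (V_CC − 0.2 − V_E)/R_C = (14.8 − 1.18)/4.7 = 2.9 mA.
Check: I_B = (5.3 − 1.18)/33 = 0.125 mA, and β·I_B = 12.5 mA > I_C, confirming saturation.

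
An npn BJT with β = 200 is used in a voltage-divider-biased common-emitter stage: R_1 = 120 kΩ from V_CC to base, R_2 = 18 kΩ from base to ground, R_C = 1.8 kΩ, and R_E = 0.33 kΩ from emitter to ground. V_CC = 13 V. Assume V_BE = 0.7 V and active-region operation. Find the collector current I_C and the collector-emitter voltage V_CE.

Thevenize the base divider: V_Th = V_CC·R_2/(R_1+R_2) = 13×18/138 = 1.7 V, R_Th = R_1‖R_2 = 15.7 kΩ.
Base-emitter loop: V_Th = I_B·R_Th + V_BE + (β+1)I_B·R_E, so I_B = (1.7 − 0.7) / (15.7 + 201×0.33) = 0.0121 mA.
I_C = β·I_B = 200×0.0121 = 2.43 mA, and I_E = (β+1)I_B = 2.44 mA.
V_CE = V_CC − I_C·R_C − I_E·R_E = 13 − 2.43×1.8 − 2.44×0.33 = 7.82 V.
V_CE = 7.82 V > 0.2 V confirms active-region operation.

I_C ≈ 2.4 mA, V_CE ≈ 7.8 V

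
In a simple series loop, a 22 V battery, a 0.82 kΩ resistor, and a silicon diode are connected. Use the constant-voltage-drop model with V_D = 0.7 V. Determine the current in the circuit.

I ≈ 26 mA

KVL around the loop: 22 = V_D + I·R = 0.7 + I × 0.82 kΩ.
So I = (22 − 0.7) / 0.82 kΩ = 21.3 / 0.82 = 26 mA.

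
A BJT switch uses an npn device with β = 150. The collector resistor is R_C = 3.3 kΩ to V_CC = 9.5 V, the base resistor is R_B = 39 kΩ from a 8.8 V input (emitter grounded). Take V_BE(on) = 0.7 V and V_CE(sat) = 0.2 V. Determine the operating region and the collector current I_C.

saturation; I_C ≈ 2.8 mA

Assume active: I_B = (8.8 − 0.7)/39 = 0.208 mA, giving I_C = β·I_B = 31.2 mA.
But then V_CE = 9.5 − 31.2×3.3 = -93.3 V < V_CE(sat) = 0.2 V — impossible in the active region.
So the transistor is saturated. With V_CE = 0.2 V, I_C = (V_CC − 0.2)/R_C = 9.3/3.3 = 2.82 mA.
Check: β·I_B = 31.2 mA > I_C = 2.82 mA, confirming saturation.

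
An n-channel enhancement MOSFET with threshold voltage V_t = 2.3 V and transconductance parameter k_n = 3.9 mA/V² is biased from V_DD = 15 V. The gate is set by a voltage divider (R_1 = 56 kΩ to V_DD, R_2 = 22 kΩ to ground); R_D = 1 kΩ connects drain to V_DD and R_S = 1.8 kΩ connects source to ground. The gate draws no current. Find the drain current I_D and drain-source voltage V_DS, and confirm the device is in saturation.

I_D ≈ 0.73 mA, V_DS ≈ 13 V

V_G = V_DD·R_2/(R_1+R_2) = 15×22/78 = 4.23 V.
Assume saturation: I_D = (k_n/2)(V_GS − V_t)² with V_GS = V_G − I_D·R_S = 4.23 − 1.8·I_D.
Substituting gives 6.32·I_D² − 14.6·I_D + 7.27 = 0, with roots I_D = 0.732 or 1.57 mA.
The root I_D = 1.57 mA gives V_GS = 1.4 V ≤ V_t, so take I_D = 0.732 mA.
Then V_GS = 2.91 V and V_DS = V_DD − I_D(R_D+R_S) = 15 − 0.732×2.8 = 12.9 V.
Saturation requires V_DS ≥ V_GS − V_t = 0.613 V; 12.9 ≥ 0.613 ✓.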